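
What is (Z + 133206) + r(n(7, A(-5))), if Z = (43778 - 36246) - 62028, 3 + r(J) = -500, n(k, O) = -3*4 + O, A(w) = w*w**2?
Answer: 78207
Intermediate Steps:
A(w) = w**3
n(k, O) = -12 + O
r(J) = -503 (r(J) = -3 - 500 = -503)
Z = -54496 (Z = 7532 - 62028 = -54496)
(Z + 133206) + r(n(7, A(-5))) = (-54496 + 133206) - 503 = 78710 - 503 = 78207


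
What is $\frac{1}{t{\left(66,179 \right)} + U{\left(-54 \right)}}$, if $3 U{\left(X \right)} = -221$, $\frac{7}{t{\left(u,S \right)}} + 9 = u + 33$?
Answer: $- \frac{90}{6623} \approx -0.013589$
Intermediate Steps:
$t{\left(u,S \right)} = \frac{7}{24 + u}$ ($t{\left(u,S \right)} = \frac{7}{-9 + \left(u + 33\right)} = \frac{7}{-9 + \left(33 + u\right)} = \frac{7}{24 + u}$)
$U{\left(X \right)} = - \frac{221}{3}$ ($U{\left(X \right)} = \frac{1}{3} \left(-221\right) = - \frac{221}{3}$)
$\frac{1}{t{\left(66,179 \right)} + U{\left(-54 \right)}} = \frac{1}{\frac{7}{24 + 66} - \frac{221}{3}} = \frac{1}{\frac{7}{90} - \frac{221}{3}} = \frac{1}{- \frac{6623}{90}} = - \frac{90}{6623}$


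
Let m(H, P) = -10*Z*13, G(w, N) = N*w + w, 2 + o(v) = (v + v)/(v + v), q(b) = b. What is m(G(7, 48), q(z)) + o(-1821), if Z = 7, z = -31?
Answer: -911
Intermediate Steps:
o(v) = -1 (o(v) = -2 + (v + v)/(v + v) = -2 + (2*v)/((2*v)) = -2 + (2*v)*(1/(2*v)) = -2 + 1 = -1)
G(w, N) = w + N*w
m(H, P) = -910 (m(H, P) = -10*7*13 = -70*13 = -910)
m(G(7, 48), q(z)) + o(-1821) = -910 - 1 = -911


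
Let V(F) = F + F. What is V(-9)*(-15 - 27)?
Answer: 756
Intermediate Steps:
V(F) = 2*F
V(-9)*(-15 - 27) = (2*(-9))*(-15 - 27) = -18*(-42) = 756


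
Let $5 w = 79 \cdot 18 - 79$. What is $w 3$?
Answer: $\frac{4029}{5} \approx 805.8$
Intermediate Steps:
$w = \frac{1343}{5}$ ($w = \frac{79 \cdot 18 - 79}{5} = \frac{1422 - 79}{5} = \frac{1}{5} \cdot 1343 = \frac{1343}{5} \approx 268.6$)
$w 3 = \frac{1343}{5} \cdot 3 = \frac{4029}{5}$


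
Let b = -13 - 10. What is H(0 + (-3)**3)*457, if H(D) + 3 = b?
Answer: -11882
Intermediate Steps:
b = -23
H(D) = -26 (H(D) = -3 - 23 = -26)
H(0 + (-3)**3)*457 = -26*457 = -11882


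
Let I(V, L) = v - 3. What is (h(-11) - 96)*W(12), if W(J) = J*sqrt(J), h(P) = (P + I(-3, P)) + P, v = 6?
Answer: -2760*sqrt(3) ≈ -4780.5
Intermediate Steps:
I(V, L) = 3 (I(V, L) = 6 - 3 = 3)
h(P) = 3 + 2*P (h(P) = (P + 3) + P = (3 + P) + P = 3 + 2*P)
W(J) = J**(3/2)
(h(-11) - 96)*W(12) = ((3 + 2*(-11)) - 96)*12**(3/2) = ((3 - 22) - 96)*(24*sqrt(3)) = (-19 - 96)*(24*sqrt(3)) = -2760*sqrt(3)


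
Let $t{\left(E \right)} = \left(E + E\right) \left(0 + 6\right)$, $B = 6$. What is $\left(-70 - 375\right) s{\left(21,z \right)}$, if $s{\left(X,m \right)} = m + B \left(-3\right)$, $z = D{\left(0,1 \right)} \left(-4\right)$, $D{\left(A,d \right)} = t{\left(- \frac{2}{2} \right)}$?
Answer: $-13350$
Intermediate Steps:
$t{\left(E \right)} = 12 E$ ($t{\left(E \right)} = 2 E 6 = 12 E$)
$D{\left(A,d \right)} = -12$ ($D{\left(A,d \right)} = 12 \left(- \frac{2}{2}\right) = 12 \left(\left(-2\right) \frac{1}{2}\right) = 12 \left(-1\right) = -12$)
$z = 48$ ($z = \left(-12\right) \left(-4\right) = 48$)
$s{\left(X,m \right)} = -18 + m$ ($s{\left(X,m \right)} = m + 6 \left(-3\right) = m - 18 = -18 + m$)
$\left(-70 - 375\right) s{\left(21,z \right)} = \left(-70 - 375\right) \left(-18 + 48\right) = \left(-445\right) 30 = -13350$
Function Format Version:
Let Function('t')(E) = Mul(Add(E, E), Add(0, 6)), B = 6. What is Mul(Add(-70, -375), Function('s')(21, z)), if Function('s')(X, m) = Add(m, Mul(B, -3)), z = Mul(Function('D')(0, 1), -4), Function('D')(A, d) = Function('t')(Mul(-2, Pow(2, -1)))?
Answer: -13350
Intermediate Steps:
Function('t')(E) = Mul(12, E) (Function('t')(E) = Mul(Mul(2, E), 6) = Mul(12, E))
Function('D')(A, d) = -12 (Function('D')(A, d) = Mul(12, Mul(-2, Pow(2, -1))) = Mul(12, Mul(-2, Rational(1, 2))) = Mul(12, -1) = -12)
z = 48 (z = Mul(-12, -4) = 48)
Function('s')(X, m) = Add(-18, m) (Function('s')(X, m) = Add(m, Mul(6, -3)) = Add(m, -18) = Add(-18, m))
Mul(Add(-70, -375), Function('s')(21, z)) = Mul(Add(-70, -375), Add(-18, 48)) = Mul(-445, 30) = -13350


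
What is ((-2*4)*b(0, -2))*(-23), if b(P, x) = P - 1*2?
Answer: -368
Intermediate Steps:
b(P, x) = -2 + P (b(P, x) = P - 2 = -2 + P)
((-2*4)*b(0, -2))*(-23) = ((-2*4)*(-2 + 0))*(-23) = -8*(-2)*(-23) = 16*(-23) = -368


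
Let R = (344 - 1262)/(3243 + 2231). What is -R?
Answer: 27/161 ≈ 0.16770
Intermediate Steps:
R = -27/161 (R = -918/5474 = -918*1/5474 = -27/161 ≈ -0.16770)
-R = -1*(-27/161) = 27/161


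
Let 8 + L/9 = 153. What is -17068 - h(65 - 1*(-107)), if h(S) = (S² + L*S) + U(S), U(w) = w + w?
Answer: -271456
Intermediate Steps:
U(w) = 2*w
L = 1305 (L = -72 + 9*153 = -72 + 1377 = 1305)
h(S) = S² + 1307*S (h(S) = (S² + 1305*S) + 2*S = S² + 1307*S)
-17068 - h(65 - 1*(-107)) = -17068 - (65 - 1*(-107))*(1307 + (65 - 1*(-107))) = -17068 - (65 + 107)*(1307 + (65 + 107)) = -17068 - 172*(1307 + 172) = -17068 - 172*1479 = -17068 - 1*254388 = -17068 - 254388 = -271456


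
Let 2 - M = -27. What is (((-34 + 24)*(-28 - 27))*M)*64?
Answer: 1020800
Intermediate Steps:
M = 29 (M = 2 - 1*(-27) = 2 + 27 = 29)
(((-34 + 24)*(-28 - 27))*M)*64 = (((-34 + 24)*(-28 - 27))*29)*64 = (-10*(-55)*29)*64 = (550*29)*64 = 15950*64 = 1020800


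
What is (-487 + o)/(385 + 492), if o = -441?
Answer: -928/877 ≈ -1.0582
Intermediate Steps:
(-487 + o)/(385 + 492) = (-487 - 441)/(385 + 492) = -928/877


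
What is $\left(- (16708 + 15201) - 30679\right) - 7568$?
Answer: $-70156$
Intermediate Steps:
$\left(- (16708 + 15201) - 30679\right) - 7568 = \left(\left(-1\right) 31909 - 30679\right) - 7568 = \left(-31909 - 30679\right) - 7568 = -62588 - 7568 = -70156$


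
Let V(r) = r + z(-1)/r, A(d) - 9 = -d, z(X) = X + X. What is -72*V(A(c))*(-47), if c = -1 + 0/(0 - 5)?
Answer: 165816/5 ≈ 33163.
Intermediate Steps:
z(X) = 2*X
c = -1 (c = -1 + 0/(-5) = -1 + 0*(-1/5) = -1 + 0 = -1)
A(d) = 9 - d
V(r) = r - 2/r (V(r) = r + (2*(-1))/r = r - 2/r)
-72*V(A(c))*(-47) = -72*((9 - 1*(-1)) - 2/(9 - 1*(-1)))*(-47) = -72*((9 + 1) - 2/(9 + 1))*(-47) = -72*(10 - 2/10)*(-47) = -72*(10 - 2*1/10)*(-47) = -72*(10 - 1/5)*(-47) = -72*49/5*(-47) = -3528/5*(-47) = 165816/5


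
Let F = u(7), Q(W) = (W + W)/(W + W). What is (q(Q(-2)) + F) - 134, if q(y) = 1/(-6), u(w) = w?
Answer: -763/6 ≈ -127.17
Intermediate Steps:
Q(W) = 1 (Q(W) = (2*W)/((2*W)) = (2*W)*(1/(2*W)) = 1)
q(y) = -1/6
F = 7
(q(Q(-2)) + F) - 134 = (-1/6 + 7) - 134 = 41/6 - 134 = -763/6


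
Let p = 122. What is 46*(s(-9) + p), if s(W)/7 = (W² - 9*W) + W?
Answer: 54878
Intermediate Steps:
s(W) = -56*W + 7*W² (s(W) = 7*((W² - 9*W) + W) = 7*(W² - 8*W) = -56*W + 7*W²)
46*(s(-9) + p) = 46*(7*(-9)*(-8 - 9) + 122) = 46*(7*(-9)*(-17) + 122) = 46*(1071 + 122) = 46*1193 = 54878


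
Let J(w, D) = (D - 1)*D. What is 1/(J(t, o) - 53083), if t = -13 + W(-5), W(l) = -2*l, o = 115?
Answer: -1/39973 ≈ -2.5017e-5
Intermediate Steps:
t = -3 (t = -13 - 2*(-5) = -13 + 10 = -3)
J(w, D) = D*(-1 + D) (J(w, D) = (-1 + D)*D = D*(-1 + D))
1/(J(t, o) - 53083) = 1/(115*(-1 + 115) - 53083) = 1/(115*114 - 53083) = 1/(13110 - 53083) = 1/(-39973) = -1/39973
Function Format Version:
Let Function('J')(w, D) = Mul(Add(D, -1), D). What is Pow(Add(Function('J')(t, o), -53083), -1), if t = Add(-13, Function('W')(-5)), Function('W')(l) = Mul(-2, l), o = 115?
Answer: Rational(-1, 39973) ≈ -2.5017e-5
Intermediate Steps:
t = -3 (t = Add(-13, Mul(-2, -5)) = Add(-13, 10) = -3)
Function('J')(w, D) = Mul(D, Add(-1, D)) (Function('J')(w, D) = Mul(Add(-1, D), D) = Mul(D, Add(-1, D)))
Pow(Add(Function('J')(t, o), -53083), -1) = Pow(Add(Mul(115, Add(-1, 115)), -53083), -1) = Pow(Add(Mul(115, 114), -53083), -1) = Pow(Add(13110, -53083), -1) = Pow(-39973, -1) = Rational(-1, 39973)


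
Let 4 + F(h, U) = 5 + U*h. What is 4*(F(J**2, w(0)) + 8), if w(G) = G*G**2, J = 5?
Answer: 36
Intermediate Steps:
w(G) = G**3
F(h, U) = 1 + U*h (F(h, U) = -4 + (5 + U*h) = 1 + U*h)
4*(F(J**2, w(0)) + 8) = 4*((1 + 0**3*5**2) + 8) = 4*((1 + 0*25) + 8) = 4*((1 + 0) + 8) = 4*(1 + 8) = 4*9 = 36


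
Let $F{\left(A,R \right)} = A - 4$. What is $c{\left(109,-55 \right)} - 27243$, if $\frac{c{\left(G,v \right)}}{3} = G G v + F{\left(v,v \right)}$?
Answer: $-1987785$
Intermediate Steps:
$F{\left(A,R \right)} = -4 + A$
$c{\left(G,v \right)} = -12 + 3 v + 3 v G^{2}$ ($c{\left(G,v \right)} = 3 \left(G G v + \left(-4 + v\right)\right) = 3 \left(G^{2} v + \left(-4 + v\right)\right) = 3 \left(v G^{2} + \left(-4 + v\right)\right) = 3 \left(-4 + v + v G^{2}\right) = -12 + 3 v + 3 v G^{2}$)
$c{\left(109,-55 \right)} - 27243 = \left(-12 + 3 \left(-55\right) + 3 \left(-55\right) 109^{2}\right) - 27243 = \left(-12 - 165 + 3 \left(-55\right) 11881\right) - 27243 = \left(-12 - 165 - 1960365\right) - 27243 = -1960542 - 27243 = -1987785$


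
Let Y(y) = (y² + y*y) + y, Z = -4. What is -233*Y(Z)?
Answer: -6524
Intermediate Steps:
Y(y) = y + 2*y² (Y(y) = (y² + y²) + y = 2*y² + y = y + 2*y²)
-233*Y(Z) = -(-932)*(1 + 2*(-4)) = -(-932)*(1 - 8) = -(-932)*(-7) = -233*28 = -6524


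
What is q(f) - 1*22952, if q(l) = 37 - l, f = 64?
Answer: -22979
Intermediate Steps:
q(f) - 1*22952 = (37 - 1*64) - 1*22952 = (37 - 64) - 22952 = -27 - 22952 = -22979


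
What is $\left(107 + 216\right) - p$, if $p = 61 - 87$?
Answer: $349$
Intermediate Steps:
$p = -26$ ($p = 61 - 87 = -26$)
$\left(107 + 216\right) - p = \left(107 + 216\right) - -26 = 323 + 26 = 349$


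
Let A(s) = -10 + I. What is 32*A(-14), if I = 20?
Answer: 320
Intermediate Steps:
A(s) = 10 (A(s) = -10 + 20 = 10)
32*A(-14) = 32*10 = 320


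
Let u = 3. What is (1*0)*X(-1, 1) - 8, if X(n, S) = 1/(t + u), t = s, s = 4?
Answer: -8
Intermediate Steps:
t = 4
X(n, S) = 1/7 (X(n, S) = 1/(4 + 3) = 1/7)
(1*0)*X(-1, 1) - 8 = (1*0)*(1/7) - 8 = 0*(1/7) - 8 = 0 - 8 = -8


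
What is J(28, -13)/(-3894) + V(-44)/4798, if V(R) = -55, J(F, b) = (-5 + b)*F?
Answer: 367337/3113902 ≈ 0.11797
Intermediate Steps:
J(F, b) = F*(-5 + b)
J(28, -13)/(-3894) + V(-44)/4798 = (28*(-5 - 13))/(-3894) - 55/4798 = (28*(-18))*(-1/3894) - 55*1/4798 = -504*(-1/3894) - 55/4798 = 84/649 - 55/4798 = 367337/3113902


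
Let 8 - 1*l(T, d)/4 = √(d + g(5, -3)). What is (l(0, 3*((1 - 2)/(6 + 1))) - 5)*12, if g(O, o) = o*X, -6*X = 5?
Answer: 324 - 24*√406/7 ≈ 254.92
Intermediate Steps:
X = -⅚ (X = -⅙*5 = -⅚ ≈ -0.83333)
g(O, o) = -5*o/6 (g(O, o) = o*(-⅚) = -5*o/6)
l(T, d) = 32 - 4*√(5/2 + d) (l(T, d) = 32 - 4*√(d - ⅚*(-3)) = 32 - 4*√(d + 5/2) = 32 - 4*√(5/2 + d))
(l(0, 3*((1 - 2)/(6 + 1))) - 5)*12 = ((32 - 2*√(10 + 4*(3*((1 - 2)/(6 + 1))))) - 5)*12 = ((32 - 2*√(10 + 4*(3*(-1/7)))) - 5)*12 = ((32 - 2*√(10 + 4*(3*(-1*⅐)))) - 5)*12 = ((32 - 2*√(10 + 4*(3*(-⅐)))) - 5)*12 = ((32 - 2*√(10 + 4*(-3/7))) - 5)*12 = ((32 - 2*√(10 - 12/7)) - 5)*12 = ((32 - 2*√406/7) - 5)*12 = (27 - 2*√406/7)*12 = 324 - 24*√406/7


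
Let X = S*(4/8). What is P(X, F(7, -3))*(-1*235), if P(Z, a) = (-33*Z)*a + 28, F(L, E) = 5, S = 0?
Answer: -6580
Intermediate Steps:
X = 0 (X = 0*(4/8) = 0*(4*(⅛)) = 0*(½) = 0)
P(Z, a) = 28 - 33*Z*a (P(Z, a) = -33*Z*a + 28 = 28 - 33*Z*a)
P(X, F(7, -3))*(-1*235) = (28 - 33*0*5)*(-1*235) = (28 + 0)*(-235) = 28*(-235) = -6580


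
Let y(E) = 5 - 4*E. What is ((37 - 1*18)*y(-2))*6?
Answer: 1482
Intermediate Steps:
((37 - 1*18)*y(-2))*6 = ((37 - 1*18)*(5 - 4*(-2)))*6 = ((37 - 18)*(5 + 8))*6 = (19*13)*6 = 247*6 = 1482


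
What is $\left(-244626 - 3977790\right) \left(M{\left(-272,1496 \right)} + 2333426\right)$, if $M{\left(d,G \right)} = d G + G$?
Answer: $-8140860272160$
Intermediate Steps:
$M{\left(d,G \right)} = G + G d$ ($M{\left(d,G \right)} = G d + G = G + G d$)
$\left(-244626 - 3977790\right) \left(M{\left(-272,1496 \right)} + 2333426\right) = \left(-244626 - 3977790\right) \left(1496 \left(1 - 272\right) + 2333426\right) = - 4222416 \left(1496 \left(-271\right) + 2333426\right) = - 4222416 \left(-405416 + 2333426\right) = \left(-4222416\right) 1928010 = -8140860272160$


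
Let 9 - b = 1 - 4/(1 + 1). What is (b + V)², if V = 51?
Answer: 3721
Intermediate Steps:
b = 10 (b = 9 - (1 - 4/(1 + 1)) = 9 - (1 - 4/2) = 9 - (1 - 4*½) = 9 - (1 - 2) = 9 - 1*(-1) = 9 + 1 = 10)
(b + V)² = (10 + 51)² = 61² = 3721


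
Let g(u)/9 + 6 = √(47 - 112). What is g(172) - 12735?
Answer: -12789 + 9*I*√65 ≈ -12789.0 + 72.56*I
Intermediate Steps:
g(u) = -54 + 9*I*√65 (g(u) = -54 + 9*√(47 - 112) = -54 + 9*√(-65) = -54 + 9*(I*√65) = -54 + 9*I*√65)
g(172) - 12735 = (-54 + 9*I*√65) - 12735 = -12789 + 9*I*√65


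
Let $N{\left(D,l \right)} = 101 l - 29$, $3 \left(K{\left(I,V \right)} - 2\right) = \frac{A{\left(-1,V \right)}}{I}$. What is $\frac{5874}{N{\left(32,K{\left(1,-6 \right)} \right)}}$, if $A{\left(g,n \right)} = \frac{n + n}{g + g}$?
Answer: $\frac{1958}{125} \approx 15.664$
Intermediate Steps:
$A{\left(g,n \right)} = \frac{n}{g}$ ($A{\left(g,n \right)} = \frac{2 n}{2 g} = 2 n \frac{1}{2 g} = \frac{n}{g}$)
$K{\left(I,V \right)} = 2 - \frac{V}{3 I}$ ($K{\left(I,V \right)} = 2 + \frac{\frac{V}{-1} \frac{1}{I}}{3} = 2 + \frac{V \left(-1\right) \frac{1}{I}}{3} = 2 + \frac{- V \frac{1}{I}}{3} = 2 + \frac{\left(-1\right) V \frac{1}{I}}{3} = 2 - \frac{V}{3 I}$)
$N{\left(D,l \right)} = -29 + 101 l$
$\frac{5874}{N{\left(32,K{\left(1,-6 \right)} \right)}} = \frac{5874}{-29 + 101 \left(2 - - \frac{2}{1}\right)} = \frac{5874}{-29 + 101 \left(2 - \left(-2\right) 1\right)} = \frac{5874}{-29 + 101 \left(2 + 2\right)} = \frac{5874}{-29 + 101 \cdot 4} = \frac{5874}{-29 + 404} = \frac{5874}{375} = 5874 \cdot \frac{1}{375} = \frac{1958}{125}$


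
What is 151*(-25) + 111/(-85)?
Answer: -320986/85 ≈ -3776.3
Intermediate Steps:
151*(-25) + 111/(-85) = -3775 + 111*(-1/85) = -3775 - 111/85 = -320986/85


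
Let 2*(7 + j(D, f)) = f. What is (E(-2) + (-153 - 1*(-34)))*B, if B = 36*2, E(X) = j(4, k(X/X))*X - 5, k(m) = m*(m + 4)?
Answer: -8280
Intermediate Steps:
k(m) = m*(4 + m)
j(D, f) = -7 + f/2
E(X) = -5 - 9*X/2 (E(X) = (-7 + ((X/X)*(4 + X/X))/2)*X - 5 = (-7 + (1*(4 + 1))/2)*X - 5 = (-7 + (1*5)/2)*X - 5 = (-7 + (½)*5)*X - 5 = (-7 + 5/2)*X - 5 = -9*X/2 - 5 = -5 - 9*X/2)
B = 72
(E(-2) + (-153 - 1*(-34)))*B = ((-5 - 9/2*(-2)) + (-153 - 1*(-34)))*72 = ((-5 + 9) + (-153 + 34))*72 = (4 - 119)*72 = -115*72 = -8280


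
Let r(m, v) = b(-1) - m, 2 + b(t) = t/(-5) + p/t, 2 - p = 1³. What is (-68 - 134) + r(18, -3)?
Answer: -1114/5 ≈ -222.80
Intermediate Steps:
p = 1 (p = 2 - 1*1³ = 2 - 1*1 = 2 - 1 = 1)
b(t) = -2 + 1/t - t/5 (b(t) = -2 + (t/(-5) + 1/t) = -2 + (t*(-⅕) + 1/t) = -2 + (-t/5 + 1/t) = -2 + (1/t - t/5) = -2 + 1/t - t/5)
r(m, v) = -14/5 - m (r(m, v) = (-2 + 1/(-1) - ⅕*(-1)) - m = (-2 - 1 + ⅕) - m = -14/5 - m)
(-68 - 134) + r(18, -3) = (-68 - 134) + (-14/5 - 1*18) = -202 + (-14/5 - 18) = -202 - 104/5 = -1114/5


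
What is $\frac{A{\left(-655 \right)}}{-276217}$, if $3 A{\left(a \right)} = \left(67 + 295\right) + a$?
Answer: $\frac{293}{828651} \approx 0.00035359$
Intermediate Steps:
$A{\left(a \right)} = \frac{362}{3} + \frac{a}{3}$ ($A{\left(a \right)} = \frac{\left(67 + 295\right) + a}{3} = \frac{362 + a}{3} = \frac{362}{3} + \frac{a}{3}$)
$\frac{A{\left(-655 \right)}}{-276217} = \frac{\frac{362}{3} + \frac{1}{3} \left(-655\right)}{-276217} = \left(\frac{362}{3} - \frac{655}{3}\right) \left(- \frac{1}{276217}\right) = \left(- \frac{293}{3}\right) \left(- \frac{1}{276217}\right) = \frac{293}{828651}$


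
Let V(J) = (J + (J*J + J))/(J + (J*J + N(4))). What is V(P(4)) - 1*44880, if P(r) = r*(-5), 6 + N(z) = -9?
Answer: -3276168/73 ≈ -44879.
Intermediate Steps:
N(z) = -15 (N(z) = -6 - 9 = -15)
P(r) = -5*r
V(J) = (J² + 2*J)/(-15 + J + J²) (V(J) = (J + (J*J + J))/(J + (J*J - 15)) = (J + (J² + J))/(J + (J² - 15)) = (J + (J + J²))/(J + (-15 + J²)) = (J² + 2*J)/(-15 + J + J²))
V(P(4)) - 1*44880 = (-5*4)*(2 - 5*4)/(-15 - 5*4 + (-5*4)²) - 1*44880 = -20*(2 - 20)/(-15 - 20 + (-20)²) - 44880 = -20*(-18)/(-15 - 20 + 400) - 44880 = -20*(-18)/365 - 44880 = -20*1/365*(-18) - 44880 = 72/73 - 44880 = -3276168/73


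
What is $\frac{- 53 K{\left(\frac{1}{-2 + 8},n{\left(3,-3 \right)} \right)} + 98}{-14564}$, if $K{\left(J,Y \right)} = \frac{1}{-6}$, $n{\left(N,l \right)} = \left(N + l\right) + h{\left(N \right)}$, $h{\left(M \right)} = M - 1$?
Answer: $- \frac{641}{87384} \approx -0.0073354$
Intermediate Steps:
$h{\left(M \right)} = -1 + M$ ($h{\left(M \right)} = M - 1 = -1 + M$)
$n{\left(N,l \right)} = -1 + l + 2 N$ ($n{\left(N,l \right)} = \left(N + l\right) + \left(-1 + N\right) = -1 + l + 2 N$)
$K{\left(J,Y \right)} = - \frac{1}{6}$
$\frac{- 53 K{\left(\frac{1}{-2 + 8},n{\left(3,-3 \right)} \right)} + 98}{-14564} = \frac{\left(-53\right) \left(- \frac{1}{6}\right) + 98}{-14564} = \left(\frac{53}{6} + 98\right) \left(- \frac{1}{14564}\right) = \frac{641}{6} \left(- \frac{1}{14564}\right) = - \frac{641}{87384}$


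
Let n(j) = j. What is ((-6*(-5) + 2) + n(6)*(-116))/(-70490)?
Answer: 332/35245 ≈ 0.0094198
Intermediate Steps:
((-6*(-5) + 2) + n(6)*(-116))/(-70490) = ((-6*(-5) + 2) + 6*(-116))/(-70490) = ((30 + 2) - 696)*(-1/70490) = (32 - 696)*(-1/70490) = -664*(-1/70490) = 332/35245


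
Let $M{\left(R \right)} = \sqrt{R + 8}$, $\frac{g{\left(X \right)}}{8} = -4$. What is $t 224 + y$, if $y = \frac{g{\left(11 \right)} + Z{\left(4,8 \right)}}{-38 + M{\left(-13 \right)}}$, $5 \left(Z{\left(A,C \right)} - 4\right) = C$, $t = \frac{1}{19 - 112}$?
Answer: $- \frac{128488}{74865} + \frac{44 i \sqrt{5}}{2415} \approx -1.7163 + 0.04074 i$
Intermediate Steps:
$g{\left(X \right)} = -32$ ($g{\left(X \right)} = 8 \left(-4\right) = -32$)
$t = - \frac{1}{93}$ ($t = \frac{1}{-93} = - \frac{1}{93} \approx -0.010753$)
$M{\left(R \right)} = \sqrt{8 + R}$
$Z{\left(A,C \right)} = 4 + \frac{C}{5}$
$y = - \frac{132}{5 \left(-38 + i \sqrt{5}\right)}$ ($y = \frac{-32 + \left(4 + \frac{1}{5} \cdot 8\right)}{-38 + \sqrt{8 - 13}} = \frac{-32 + \left(4 + \frac{8}{5}\right)}{-38 + \sqrt{-5}} = \frac{-32 + \frac{28}{5}}{-38 + i \sqrt{5}} = - \frac{132}{5 \left(-38 + i \sqrt{5}\right)} \approx 0.69234 + 0.04074 i$)
$t 224 + y = \left(- \frac{1}{93}\right) 224 + \left(\frac{1672}{2415} + \frac{44 i \sqrt{5}}{2415}\right) = - \frac{224}{93} + \left(\frac{1672}{2415} + \frac{44 i \sqrt{5}}{2415}\right) = - \frac{128488}{74865} + \frac{44 i \sqrt{5}}{2415}$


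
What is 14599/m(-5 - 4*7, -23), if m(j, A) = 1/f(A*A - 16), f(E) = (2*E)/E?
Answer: 29198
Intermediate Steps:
f(E) = 2
m(j, A) = ½ (m(j, A) = 1/2 = ½)
14599/m(-5 - 4*7, -23) = 14599/(½) = 14599*2 = 29198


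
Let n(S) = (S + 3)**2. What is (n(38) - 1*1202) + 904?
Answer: 1383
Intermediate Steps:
n(S) = (3 + S)**2
(n(38) - 1*1202) + 904 = ((3 + 38)**2 - 1*1202) + 904 = (41**2 - 1202) + 904 = (1681 - 1202) + 904 = 479 + 904 = 1383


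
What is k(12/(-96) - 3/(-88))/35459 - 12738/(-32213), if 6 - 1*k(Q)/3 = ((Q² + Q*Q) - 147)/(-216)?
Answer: 3939486381907/9951201562104 ≈ 0.39588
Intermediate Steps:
k(Q) = 383/24 + Q²/36 (k(Q) = 18 - 3*((Q² + Q*Q) - 147)/(-216) = 18 - 3*((Q² + Q²) - 147)*(-1)/216 = 18 - 3*(2*Q² - 147)*(-1)/216 = 18 - 3*(-147 + 2*Q²)*(-1)/216 = 18 - 3*(49/72 - Q²/108) = 18 + (-49/24 + Q²/36) = 383/24 + Q²/36)
k(12/(-96) - 3/(-88))/35459 - 12738/(-32213) = (383/24 + (12/(-96) - 3/(-88))²/36)/35459 - 12738/(-32213) = (383/24 + (12*(-1/96) - 3*(-1/88))²/36)*(1/35459) - 12738*(-1/32213) = (383/24 + (-⅛ + 3/88)²/36)*(1/35459) + 12738/32213 = (383/24 + (-1/11)²/36)*(1/35459) + 12738/32213 = (383/24 + (1/36)*(1/121))*(1/35459) + 12738/32213 = (383/24 + 1/4356)*(1/35459) + 12738/32213 = (139031/8712)*(1/35459) + 12738/32213 = 139031/308918808 + 12738/32213 = 3939486381907/9951201562104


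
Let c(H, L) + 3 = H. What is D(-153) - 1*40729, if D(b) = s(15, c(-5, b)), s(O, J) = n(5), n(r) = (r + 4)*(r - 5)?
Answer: -40729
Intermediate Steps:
c(H, L) = -3 + H
n(r) = (-5 + r)*(4 + r) (n(r) = (4 + r)*(-5 + r) = (-5 + r)*(4 + r))
s(O, J) = 0 (s(O, J) = -20 + 5**2 - 1*5 = -20 + 25 - 5 = 0)
D(b) = 0
D(-153) - 1*40729 = 0 - 1*40729 = 0 - 40729 = -40729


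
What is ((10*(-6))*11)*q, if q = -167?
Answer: 110220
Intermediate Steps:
((10*(-6))*11)*q = ((10*(-6))*11)*(-167) = -60*11*(-167) = -660*(-167) = 110220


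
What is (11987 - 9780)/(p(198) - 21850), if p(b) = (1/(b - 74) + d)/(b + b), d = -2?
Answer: -108372528/1072922647 ≈ -0.10101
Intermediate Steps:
p(b) = (-2 + 1/(-74 + b))/(2*b) (p(b) = (1/(b - 74) - 2)/(b + b) = (1/(-74 + b) - 2)/((2*b)) = (-2 + 1/(-74 + b))*(1/(2*b)) = (-2 + 1/(-74 + b))/(2*b))
(11987 - 9780)/(p(198) - 21850) = (11987 - 9780)/((149/2 - 1*198)/(198*(-74 + 198)) - 21850) = 2207/((1/198)*(149/2 - 198)/124 - 21850) = 2207/((1/198)*(1/124)*(-247/2) - 21850) = 2207/(-247/49104 - 21850) = 2207/(-1072922647/49104) = 2207*(-49104/1072922647) = -108372528/1072922647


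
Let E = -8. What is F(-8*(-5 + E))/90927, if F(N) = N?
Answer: 104/90927 ≈ 0.0011438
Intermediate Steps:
F(-8*(-5 + E))/90927 = -8*(-5 - 8)/90927 = -8*(-13)*(1/90927) = 104*(1/90927) = 104/90927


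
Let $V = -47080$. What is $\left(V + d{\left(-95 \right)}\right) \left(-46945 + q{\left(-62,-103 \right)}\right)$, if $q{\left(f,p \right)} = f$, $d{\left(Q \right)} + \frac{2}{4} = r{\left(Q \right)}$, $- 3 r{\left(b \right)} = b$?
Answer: $\frac{4423249017}{2} \approx 2.2116 \cdot 10^{9}$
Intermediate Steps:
$r{\left(b \right)} = - \frac{b}{3}$
$d{\left(Q \right)} = - \frac{1}{2} - \frac{Q}{3}$
$\left(V + d{\left(-95 \right)}\right) \left(-46945 + q{\left(-62,-103 \right)}\right) = \left(-47080 - - \frac{187}{6}\right) \left(-46945 - 62\right) = \left(-47080 + \left(- \frac{1}{2} + \frac{95}{3}\right)\right) \left(-47007\right) = \left(-47080 + \frac{187}{6}\right) \left(-47007\right) = \left(- \frac{282293}{6}\right) \left(-47007\right) = \frac{4423249017}{2}$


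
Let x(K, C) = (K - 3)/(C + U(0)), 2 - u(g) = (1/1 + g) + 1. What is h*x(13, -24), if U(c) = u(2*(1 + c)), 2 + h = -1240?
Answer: 6210/13 ≈ 477.69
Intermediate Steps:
h = -1242 (h = -2 - 1240 = -1242)
u(g) = -g (u(g) = 2 - ((1/1 + g) + 1) = 2 - ((1 + g) + 1) = 2 - (2 + g) = 2 + (-2 - g) = -g)
U(c) = -2 - 2*c (U(c) = -2*(1 + c) = -(2 + 2*c) = -2 - 2*c)
x(K, C) = (-3 + K)/(-2 + C) (x(K, C) = (K - 3)/(C + (-2 - 2*0)) = (-3 + K)/(C + (-2 + 0)) = (-3 + K)/(C - 2) = (-3 + K)/(-2 + C))
h*x(13, -24) = -1242*(-3 + 13)/(-2 - 24) = -1242*10/(-26) = -(-621)*10/13 = -1242*(-5/13) = 6210/13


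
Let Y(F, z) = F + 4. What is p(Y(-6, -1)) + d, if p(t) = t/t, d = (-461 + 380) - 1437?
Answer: -1517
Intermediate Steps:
Y(F, z) = 4 + F
d = -1518 (d = -81 - 1437 = -1518)
p(t) = 1
p(Y(-6, -1)) + d = 1 - 1518 = -1517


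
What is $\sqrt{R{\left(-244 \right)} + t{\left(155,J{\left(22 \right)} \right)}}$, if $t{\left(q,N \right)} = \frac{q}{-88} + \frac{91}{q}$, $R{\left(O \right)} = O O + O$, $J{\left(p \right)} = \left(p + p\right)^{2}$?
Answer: $\frac{\sqrt{2757758602830}}{6820} \approx 243.5$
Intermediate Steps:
$J{\left(p \right)} = 4 p^{2}$ ($J{\left(p \right)} = \left(2 p\right)^{2} = 4 p^{2}$)
$R{\left(O \right)} = O + O^{2}$ ($R{\left(O \right)} = O^{2} + O = O + O^{2}$)
$t{\left(q,N \right)} = \frac{91}{q} - \frac{q}{88}$ ($t{\left(q,N \right)} = q \left(- \frac{1}{88}\right) + \frac{91}{q} = - \frac{q}{88} + \frac{91}{q} = \frac{91}{q} - \frac{q}{88}$)
$\sqrt{R{\left(-244 \right)} + t{\left(155,J{\left(22 \right)} \right)}} = \sqrt{- 244 \left(1 - 244\right) + \left(\frac{91}{155} - \frac{155}{88}\right)} = \sqrt{\left(-244\right) \left(-243\right) + \left(91 \cdot \frac{1}{155} - \frac{155}{88}\right)} = \sqrt{59292 + \left(\frac{91}{155} - \frac{155}{88}\right)} = \sqrt{59292 - \frac{16017}{13640}} = \sqrt{\frac{808726863}{13640}} = \frac{\sqrt{2757758602830}}{6820}$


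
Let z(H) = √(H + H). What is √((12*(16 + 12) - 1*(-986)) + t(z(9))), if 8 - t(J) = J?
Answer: √(1330 - 3*√2) ≈ 36.411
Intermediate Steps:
z(H) = √2*√H (z(H) = √(2*H) = √2*√H)
t(J) = 8 - J
√((12*(16 + 12) - 1*(-986)) + t(z(9))) = √((12*(16 + 12) - 1*(-986)) + (8 - √2*√9)) = √((12*28 + 986) + (8 - √2*3)) = √((336 + 986) + (8 - 3*√2)) = √(1322 + (8 - 3*√2)) = √(1330 - 3*√2)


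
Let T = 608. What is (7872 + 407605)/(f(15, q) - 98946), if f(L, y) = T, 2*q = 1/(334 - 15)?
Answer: -415477/98338 ≈ -4.2250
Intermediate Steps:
q = 1/638 (q = 1/(2*(334 - 15)) = (½)/319 = (½)*(1/319) = 1/638 ≈ 0.0015674)
f(L, y) = 608
(7872 + 407605)/(f(15, q) - 98946) = (7872 + 407605)/(608 - 98946) = 415477/(-98338) = 415477*(-1/98338) = -415477/98338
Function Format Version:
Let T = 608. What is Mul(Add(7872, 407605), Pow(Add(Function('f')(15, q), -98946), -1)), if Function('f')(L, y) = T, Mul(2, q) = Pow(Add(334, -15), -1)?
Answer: Rational(-415477, 98338) ≈ -4.2250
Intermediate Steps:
q = Rational(1, 638) (q = Mul(Rational(1, 2), Pow(Add(334, -15), -1)) = Mul(Rational(1, 2), Pow(319, -1)) = Mul(Rational(1, 2), Rational(1, 319)) = Rational(1, 638) ≈ 0.0015674)
Function('f')(L, y) = 608
Mul(Add(7872, 407605), Pow(Add(Function('f')(15, q), -98946), -1)) = Mul(Add(7872, 407605), Pow(Add(608, -98946), -1)) = Mul(415477, Pow(-98338, -1)) = Mul(415477, Rational(-1, 98338)) = Rational(-415477, 98338)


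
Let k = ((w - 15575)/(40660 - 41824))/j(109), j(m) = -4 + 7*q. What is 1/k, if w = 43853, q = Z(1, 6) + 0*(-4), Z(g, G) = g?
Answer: -194/1571 ≈ -0.12349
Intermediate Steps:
q = 1 (q = 1 + 0*(-4) = 1 + 0 = 1)
j(m) = 3 (j(m) = -4 + 7*1 = -4 + 7 = 3)
k = -1571/194 (k = ((43853 - 15575)/(40660 - 41824))/3 = (28278/(-1164))*(⅓) = (28278*(-1/1164))*(⅓) = -4713/194*⅓ = -1571/194 ≈ -8.0979)
1/k = 1/(-1571/194) = -194/1571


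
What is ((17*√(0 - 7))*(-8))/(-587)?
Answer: 136*I*√7/587 ≈ 0.61298*I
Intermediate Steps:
((17*√(0 - 7))*(-8))/(-587) = ((17*√(-7))*(-8))*(-1/587) = ((17*(I*√7))*(-8))*(-1/587) = ((17*I*√7)*(-8))*(-1/587) = -136*I*√7*(-1/587) = 136*I*√7/587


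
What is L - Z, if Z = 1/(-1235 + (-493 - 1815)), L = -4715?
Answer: -16705244/3543 ≈ -4715.0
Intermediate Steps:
Z = -1/3543 (Z = 1/(-1235 - 2308) = 1/(-3543) = -1/3543 ≈ -0.00028225)
L - Z = -4715 - 1*(-1/3543) = -4715 + 1/3543 = -16705244/3543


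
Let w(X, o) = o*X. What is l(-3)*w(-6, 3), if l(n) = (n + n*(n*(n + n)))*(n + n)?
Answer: -6156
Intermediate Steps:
w(X, o) = X*o
l(n) = 2*n*(n + 2*n³) (l(n) = (n + n*(n*(2*n)))*(2*n) = (n + n*(2*n²))*(2*n) = (n + 2*n³)*(2*n) = 2*n*(n + 2*n³))
l(-3)*w(-6, 3) = ((-3)²*(2 + 4*(-3)²))*(-6*3) = (9*(2 + 4*9))*(-18) = (9*(2 + 36))*(-18) = (9*38)*(-18) = 342*(-18) = -6156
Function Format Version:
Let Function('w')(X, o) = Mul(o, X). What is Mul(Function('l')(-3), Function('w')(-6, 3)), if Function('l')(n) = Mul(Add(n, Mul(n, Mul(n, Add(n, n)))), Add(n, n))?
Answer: -6156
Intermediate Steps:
Function('w')(X, o) = Mul(X, o)
Function('l')(n) = Mul(2, n, Add(n, Mul(2, Pow(n, 3)))) (Function('l')(n) = Mul(Add(n, Mul(n, Mul(n, Mul(2, n)))), Mul(2, n)) = Mul(Add(n, Mul(n, Mul(2, Pow(n, 2)))), Mul(2, n)) = Mul(Add(n, Mul(2, Pow(n, 3))), Mul(2, n)) = Mul(2, n, Add(n, Mul(2, Pow(n, 3)))))
Mul(Function('l')(-3), Function('w')(-6, 3)) = Mul(Mul(Pow(-3, 2), Add(2, Mul(4, Pow(-3, 2)))), Mul(-6, 3)) = Mul(Mul(9, Add(2, Mul(4, 9))), -18) = Mul(Mul(9, Add(2, 36)), -18) = Mul(Mul(9, 38), -18) = Mul(342, -18) = -6156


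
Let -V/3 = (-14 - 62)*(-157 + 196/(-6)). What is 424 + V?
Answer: -42820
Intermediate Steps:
V = -43244 (V = -3*(-14 - 62)*(-157 + 196/(-6)) = -(-228)*(-157 + 196*(-⅙)) = -(-228)*(-157 - 98/3) = -(-228)*(-569)/3 = -3*43244/3 = -43244)
424 + V = 424 - 43244 = -42820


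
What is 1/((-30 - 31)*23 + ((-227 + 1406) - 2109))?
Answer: -1/2333 ≈ -0.00042863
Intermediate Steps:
1/((-30 - 31)*23 + ((-227 + 1406) - 2109)) = 1/(-61*23 + (1179 - 2109)) = 1/(-1403 - 930) = 1/(-2333) = -1/2333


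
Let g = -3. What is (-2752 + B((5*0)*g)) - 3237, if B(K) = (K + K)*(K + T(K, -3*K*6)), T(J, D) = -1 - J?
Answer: -5989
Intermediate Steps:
B(K) = -2*K (B(K) = (K + K)*(K + (-1 - K)) = (2*K)*(-1) = -2*K)
(-2752 + B((5*0)*g)) - 3237 = (-2752 - 2*5*0*(-3)) - 3237 = (-2752 - 0*(-3)) - 3237 = (-2752 - 2*0) - 3237 = (-2752 + 0) - 3237 = -2752 - 3237 = -5989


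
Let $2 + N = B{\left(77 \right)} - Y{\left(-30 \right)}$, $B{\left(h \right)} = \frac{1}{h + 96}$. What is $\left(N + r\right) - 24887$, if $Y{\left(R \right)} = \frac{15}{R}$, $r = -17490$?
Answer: $- \frac{14662959}{346} \approx -42379.0$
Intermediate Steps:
$B{\left(h \right)} = \frac{1}{96 + h}$
$N = - \frac{517}{346}$ ($N = -2 + \left(\frac{1}{96 + 77} - \frac{15}{-30}\right) = -2 + \left(\frac{1}{173} - 15 \left(- \frac{1}{30}\right)\right) = -2 + \left(\frac{1}{173} - - \frac{1}{2}\right) = -2 + \left(\frac{1}{173} + \frac{1}{2}\right) = -2 + \frac{175}{346} = - \frac{517}{346} \approx -1.4942$)
$\left(N + r\right) - 24887 = \left(- \frac{517}{346} - 17490\right) - 24887 = - \frac{6052057}{346} - 24887 = - \frac{14662959}{346}$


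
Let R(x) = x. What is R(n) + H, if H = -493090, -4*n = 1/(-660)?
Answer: -1301757599/2640 ≈ -4.9309e+5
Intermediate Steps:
n = 1/2640 (n = -¼/(-660) = -¼*(-1/660) = 1/2640 ≈ 0.00037879)
R(n) + H = 1/2640 - 493090 = -1301757599/2640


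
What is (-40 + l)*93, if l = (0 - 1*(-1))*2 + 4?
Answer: -3162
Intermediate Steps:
l = 6 (l = (0 + 1)*2 + 4 = 1*2 + 4 = 2 + 4 = 6)
(-40 + l)*93 = (-40 + 6)*93 = -34*93 = -3162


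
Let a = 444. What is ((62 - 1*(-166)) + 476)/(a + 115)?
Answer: 704/559 ≈ 1.2594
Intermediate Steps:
((62 - 1*(-166)) + 476)/(a + 115) = ((62 - 1*(-166)) + 476)/(444 + 115) = ((62 + 166) + 476)/559 = (228 + 476)*(1/559) = 704*(1/559) = 704/559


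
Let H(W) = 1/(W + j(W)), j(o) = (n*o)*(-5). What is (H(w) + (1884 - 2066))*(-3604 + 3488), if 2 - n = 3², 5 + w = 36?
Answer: 5890219/279 ≈ 21112.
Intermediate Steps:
w = 31 (w = -5 + 36 = 31)
n = -7 (n = 2 - 1*3² = 2 - 1*9 = 2 - 9 = -7)
j(o) = 35*o (j(o) = -7*o*(-5) = 35*o)
H(W) = 1/(36*W) (H(W) = 1/(W + 35*W) = 1/(36*W))
(H(w) + (1884 - 2066))*(-3604 + 3488) = ((1/36)/31 + (1884 - 2066))*(-3604 + 3488) = ((1/36)*(1/31) - 182)*(-116) = (1/1116 - 182)*(-116) = -203111/1116*(-116) = 5890219/279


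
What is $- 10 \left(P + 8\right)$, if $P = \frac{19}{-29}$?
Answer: $- \frac{2130}{29} \approx -73.448$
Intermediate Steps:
$P = - \frac{19}{29}$ ($P = 19 \left(- \frac{1}{29}\right) = - \frac{19}{29} \approx -0.65517$)
$- 10 \left(P + 8\right) = - 10 \left(- \frac{19}{29} + 8\right) = \left(-10\right) \frac{213}{29} = - \frac{2130}{29}$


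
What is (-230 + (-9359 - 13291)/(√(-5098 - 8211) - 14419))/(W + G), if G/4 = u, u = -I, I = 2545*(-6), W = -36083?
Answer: -4749520975/519739798739 + 2265*I*√13309/519739798739 ≈ -0.0091383 + 5.0275e-7*I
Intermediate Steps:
I = -15270
u = 15270 (u = -1*(-15270) = 15270)
G = 61080 (G = 4*15270 = 61080)
(-230 + (-9359 - 13291)/(√(-5098 - 8211) - 14419))/(W + G) = (-230 + (-9359 - 13291)/(√(-5098 - 8211) - 14419))/(-36083 + 61080) = (-230 - 22650/(√(-13309) - 14419))/24997 = (-230 - 22650/(I*√13309 - 14419))*(1/24997) = (-230 - 22650/(-14419 + I*√13309))*(1/24997) = -230/24997 - 22650/(24997*(-14419 + I*√13309))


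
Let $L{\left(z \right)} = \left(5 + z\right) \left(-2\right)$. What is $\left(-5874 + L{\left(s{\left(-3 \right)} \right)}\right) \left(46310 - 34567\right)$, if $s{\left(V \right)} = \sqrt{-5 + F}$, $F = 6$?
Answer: $-69119298$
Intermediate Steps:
$s{\left(V \right)} = 1$ ($s{\left(V \right)} = \sqrt{-5 + 6} = \sqrt{1} = 1$)
$L{\left(z \right)} = -10 - 2 z$
$\left(-5874 + L{\left(s{\left(-3 \right)} \right)}\right) \left(46310 - 34567\right) = \left(-5874 - 12\right) \left(46310 - 34567\right) = \left(-5874 - 12\right) 11743 = \left(-5886\right) 11743 = -69119298$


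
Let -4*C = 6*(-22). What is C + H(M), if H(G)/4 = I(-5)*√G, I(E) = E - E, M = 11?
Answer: 33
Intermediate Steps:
I(E) = 0
H(G) = 0 (H(G) = 4*(0*√G) = 4*0 = 0)
C = 33 (C = -3*(-22)/2 = -¼*(-132) = 33)
C + H(M) = 33 + 0 = 33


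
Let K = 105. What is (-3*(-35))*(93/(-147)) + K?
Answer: 270/7 ≈ 38.571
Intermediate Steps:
(-3*(-35))*(93/(-147)) + K = (-3*(-35))*(93/(-147)) + 105 = 105*(93*(-1/147)) + 105 = 105*(-31/49) + 105 = -465/7 + 105 = 270/7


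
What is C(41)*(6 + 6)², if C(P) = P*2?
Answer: 11808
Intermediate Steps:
C(P) = 2*P
C(41)*(6 + 6)² = (2*41)*(6 + 6)² = 82*12² = 82*144 = 11808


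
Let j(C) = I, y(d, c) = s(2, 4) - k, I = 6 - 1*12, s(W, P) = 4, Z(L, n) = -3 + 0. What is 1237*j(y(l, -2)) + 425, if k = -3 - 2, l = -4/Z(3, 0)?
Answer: -6997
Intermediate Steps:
Z(L, n) = -3
l = 4/3 (l = -4/(-3) = -4*(-⅓) = 4/3 ≈ 1.3333)
k = -5
I = -6 (I = 6 - 12 = -6)
y(d, c) = 9 (y(d, c) = 4 - 1*(-5) = 4 + 5 = 9)
j(C) = -6
1237*j(y(l, -2)) + 425 = 1237*(-6) + 425 = -7422 + 425 = -6997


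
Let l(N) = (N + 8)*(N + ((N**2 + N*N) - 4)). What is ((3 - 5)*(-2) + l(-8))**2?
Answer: 16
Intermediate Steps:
l(N) = (8 + N)*(-4 + N + 2*N**2) (l(N) = (8 + N)*(N + ((N**2 + N**2) - 4)) = (8 + N)*(N + (2*N**2 - 4)) = (8 + N)*(N + (-4 + 2*N**2)) = (8 + N)*(-4 + N + 2*N**2))
((3 - 5)*(-2) + l(-8))**2 = ((3 - 5)*(-2) + (-32 + 2*(-8)**3 + 4*(-8) + 17*(-8)**2))**2 = (-2*(-2) + (-32 + 2*(-512) - 32 + 17*64))**2 = (4 + (-32 - 1024 - 32 + 1088))**2 = (4 + 0)**2 = 4**2 = 16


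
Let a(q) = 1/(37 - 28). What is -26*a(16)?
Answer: -26/9 ≈ -2.8889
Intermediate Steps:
a(q) = ⅑ (a(q) = 1/9 = ⅑)
-26*a(16) = -26*⅑ = -26/9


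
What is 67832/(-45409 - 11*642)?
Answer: -67832/52471 ≈ -1.2928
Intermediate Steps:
67832/(-45409 - 11*642) = 67832/(-45409 - 1*7062) = 67832/(-45409 - 7062) = 67832/(-52471) = 67832*(-1/52471) = -67832/52471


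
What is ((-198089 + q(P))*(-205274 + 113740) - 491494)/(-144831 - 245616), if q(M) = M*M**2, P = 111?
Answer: 107053348922/390447 ≈ 2.7418e+5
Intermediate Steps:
q(M) = M**3
((-198089 + q(P))*(-205274 + 113740) - 491494)/(-144831 - 245616) = ((-198089 + 111**3)*(-205274 + 113740) - 491494)/(-144831 - 245616) = ((-198089 + 1367631)*(-91534) - 491494)/(-390447) = (1169542*(-91534) - 491494)*(-1/390447) = (-107052857428 - 491494)*(-1/390447) = -107053348922*(-1/390447) = 107053348922/390447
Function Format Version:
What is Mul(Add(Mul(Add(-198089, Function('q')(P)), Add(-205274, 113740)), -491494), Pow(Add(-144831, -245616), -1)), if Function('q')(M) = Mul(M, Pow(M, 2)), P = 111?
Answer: Rational(107053348922, 390447) ≈ 2.7418e+5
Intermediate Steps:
Function('q')(M) = Pow(M, 3)
Mul(Add(Mul(Add(-198089, Function('q')(P)), Add(-205274, 113740)), -491494), Pow(Add(-144831, -245616), -1)) = Mul(Add(Mul(Add(-198089, Pow(111, 3)), Add(-205274, 113740)), -491494), Pow(Add(-144831, -245616), -1)) = Mul(Add(Mul(Add(-198089, 1367631), -91534), -491494), Pow(-390447, -1)) = Mul(Add(Mul(1169542, -91534), -491494), Rational(-1, 390447)) = Mul(Add(-107052857428, -491494), Rational(-1, 390447)) = Mul(-107053348922, Rational(-1, 390447)) = Rational(107053348922, 390447)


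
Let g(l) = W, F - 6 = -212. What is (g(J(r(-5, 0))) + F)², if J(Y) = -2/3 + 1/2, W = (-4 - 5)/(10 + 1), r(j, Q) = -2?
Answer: 5175625/121 ≈ 42774.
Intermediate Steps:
F = -206 (F = 6 - 212 = -206)
W = -9/11 ≈ -0.81818
J(Y) = -⅙ (J(Y) = -2*⅓ + 1*(½) = -⅔ + ½ = -⅙)
g(l) = -9/11
(g(J(r(-5, 0))) + F)² = (-9/11 - 206)² = (-2275/11)² = 5175625/121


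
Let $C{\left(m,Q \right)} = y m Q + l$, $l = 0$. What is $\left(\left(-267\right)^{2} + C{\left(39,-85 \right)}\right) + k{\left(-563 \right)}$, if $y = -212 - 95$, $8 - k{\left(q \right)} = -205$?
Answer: $1089207$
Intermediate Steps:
$k{\left(q \right)} = 213$ ($k{\left(q \right)} = 8 - -205 = 8 + 205 = 213$)
$y = -307$ ($y = -212 - 95 = -307$)
$C{\left(m,Q \right)} = - 307 Q m$ ($C{\left(m,Q \right)} = - 307 m Q + 0 = - 307 Q m + 0 = - 307 Q m$)
$\left(\left(-267\right)^{2} + C{\left(39,-85 \right)}\right) + k{\left(-563 \right)} = \left(\left(-267\right)^{2} - \left(-26095\right) 39\right) + 213 = \left(71289 + 1017705\right) + 213 = 1088994 + 213 = 1089207$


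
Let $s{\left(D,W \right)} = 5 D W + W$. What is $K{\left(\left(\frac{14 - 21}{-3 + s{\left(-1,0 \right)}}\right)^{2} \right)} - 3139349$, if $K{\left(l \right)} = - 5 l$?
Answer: $- \frac{28254386}{9} \approx -3.1394 \cdot 10^{6}$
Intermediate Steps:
$s{\left(D,W \right)} = W + 5 D W$ ($s{\left(D,W \right)} = 5 D W + W = W + 5 D W$)
$K{\left(\left(\frac{14 - 21}{-3 + s{\left(-1,0 \right)}}\right)^{2} \right)} - 3139349 = - 5 \left(\frac{14 - 21}{-3 + 0 \left(1 + 5 \left(-1\right)\right)}\right)^{2} - 3139349 = - 5 \left(- \frac{7}{-3 + 0 \left(1 - 5\right)}\right)^{2} - 3139349 = - 5 \left(- \frac{7}{-3 + 0 \left(-4\right)}\right)^{2} - 3139349 = - 5 \left(- \frac{7}{-3 + 0}\right)^{2} - 3139349 = - 5 \left(- \frac{7}{-3}\right)^{2} - 3139349 = - 5 \left(\left(-7\right) \left(- \frac{1}{3}\right)\right)^{2} - 3139349 = - 5 \left(\frac{7}{3}\right)^{2} - 3139349 = \left(-5\right) \frac{49}{9} - 3139349 = - \frac{245}{9} - 3139349 = - \frac{28254386}{9}$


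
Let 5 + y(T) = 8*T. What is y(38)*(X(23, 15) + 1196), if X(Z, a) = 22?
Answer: 364182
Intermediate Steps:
y(T) = -5 + 8*T
y(38)*(X(23, 15) + 1196) = (-5 + 8*38)*(22 + 1196) = (-5 + 304)*1218 = 299*1218 = 364182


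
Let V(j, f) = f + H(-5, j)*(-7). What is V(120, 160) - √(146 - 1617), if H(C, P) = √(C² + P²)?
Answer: 160 - 35*√577 - I*√1471 ≈ -680.73 - 38.354*I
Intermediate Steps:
V(j, f) = f - 7*√(25 + j²) (V(j, f) = f + √((-5)² + j²)*(-7) = f + √(25 + j²)*(-7) = f - 7*√(25 + j²))
V(120, 160) - √(146 - 1617) = (160 - 7*√(25 + 120²)) - √(146 - 1617) = (160 - 7*√(25 + 14400)) - √(-1471) = (160 - 35*√577) - I*√1471 = 160 - 35*√577 - I*√1471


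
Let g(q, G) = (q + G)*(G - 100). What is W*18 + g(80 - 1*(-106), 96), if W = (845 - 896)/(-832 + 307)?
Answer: -197094/175 ≈ -1126.3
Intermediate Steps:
W = 17/175 (W = -51/(-525) = -51*(-1/525) = 17/175 ≈ 0.097143)
g(q, G) = (-100 + G)*(G + q) (g(q, G) = (G + q)*(-100 + G) = (-100 + G)*(G + q))
W*18 + g(80 - 1*(-106), 96) = (17/175)*18 + (96² - 100*96 - 100*(80 - 1*(-106)) + 96*(80 - 1*(-106))) = 306/175 + (9216 - 9600 - 100*(80 + 106) + 96*(80 + 106)) = 306/175 + (9216 - 9600 - 100*186 + 96*186) = 306/175 + (9216 - 9600 - 18600 + 17856) = 306/175 - 1128 = -197094/175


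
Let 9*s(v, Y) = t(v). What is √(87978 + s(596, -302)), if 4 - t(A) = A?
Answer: √791210/3 ≈ 296.50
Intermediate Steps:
t(A) = 4 - A
s(v, Y) = 4/9 - v/9 (s(v, Y) = (4 - v)/9 = 4/9 - v/9)
√(87978 + s(596, -302)) = √(87978 + (4/9 - ⅑*596)) = √(87978 + (4/9 - 596/9)) = √(87978 - 592/9) = √(791210/9) = √791210/3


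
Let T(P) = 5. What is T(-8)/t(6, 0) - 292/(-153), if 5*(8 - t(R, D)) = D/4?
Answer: 3101/1224 ≈ 2.5335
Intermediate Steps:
t(R, D) = 8 - D/20 (t(R, D) = 8 - D/(5*4) = 8 - D/20)
T(-8)/t(6, 0) - 292/(-153) = 5/(8 - 1/20*0) - 292/(-153) = 5/(8 + 0) - 292*(-1/153) = 5/8 + 292/153 = 3101/1224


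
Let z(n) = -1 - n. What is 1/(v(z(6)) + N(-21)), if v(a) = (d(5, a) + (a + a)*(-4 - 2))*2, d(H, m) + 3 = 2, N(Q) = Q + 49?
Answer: 1/194 ≈ 0.0051546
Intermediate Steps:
N(Q) = 49 + Q
d(H, m) = -1 (d(H, m) = -3 + 2 = -1)
v(a) = -2 - 24*a (v(a) = (-1 + (a + a)*(-4 - 2))*2 = (-1 + (2*a)*(-6))*2 = (-1 - 12*a)*2 = -2 - 24*a)
1/(v(z(6)) + N(-21)) = 1/((-2 - 24*(-1 - 1*6)) + (49 - 21)) = 1/((-2 - 24*(-1 - 6)) + 28) = 1/((-2 - 24*(-7)) + 28) = 1/((-2 + 168) + 28) = 1/(166 + 28) = 1/194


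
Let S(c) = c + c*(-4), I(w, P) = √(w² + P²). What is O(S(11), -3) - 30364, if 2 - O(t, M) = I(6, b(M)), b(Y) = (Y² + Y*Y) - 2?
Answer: -30362 - 2*√73 ≈ -30379.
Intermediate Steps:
b(Y) = -2 + 2*Y² (b(Y) = (Y² + Y²) - 2 = 2*Y² - 2 = -2 + 2*Y²)
I(w, P) = √(P² + w²)
S(c) = -3*c (S(c) = c - 4*c = -3*c)
O(t, M) = 2 - √(36 + (-2 + 2*M²)²) (O(t, M) = 2 - √((-2 + 2*M²)² + 6²) = 2 - √((-2 + 2*M²)² + 36) = 2 - √(36 + (-2 + 2*M²)²))
O(S(11), -3) - 30364 = (2 - 2*√(9 + (-1 + (-3)²)²)) - 30364 = (2 - 2*√(9 + (-1 + 9)²)) - 30364 = (2 - 2*√(9 + 8²)) - 30364 = (2 - 2*√(9 + 64)) - 30364 = (2 - 2*√73) - 30364 = -30362 - 2*√73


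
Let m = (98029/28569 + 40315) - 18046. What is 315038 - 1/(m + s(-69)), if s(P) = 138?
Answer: 201701067008687/640243612 ≈ 3.1504e+5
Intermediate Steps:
m = 636301090/28569 (m = (98029*(1/28569) + 40315) - 18046 = (98029/28569 + 40315) - 18046 = 1151857264/28569 - 18046 = 636301090/28569 ≈ 22272.)
315038 - 1/(m + s(-69)) = 315038 - 1/(636301090/28569 + 138) = 315038 - 1/640243612/28569 = 315038 - 1*28569/640243612 = 315038 - 28569/640243612 = 201701067008687/640243612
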